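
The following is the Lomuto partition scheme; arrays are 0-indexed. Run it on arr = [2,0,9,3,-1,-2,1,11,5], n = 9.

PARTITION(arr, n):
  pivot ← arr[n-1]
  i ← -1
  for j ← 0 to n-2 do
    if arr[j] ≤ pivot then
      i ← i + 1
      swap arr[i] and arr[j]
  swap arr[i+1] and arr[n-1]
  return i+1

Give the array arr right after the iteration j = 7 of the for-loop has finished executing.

[2,0,3,-1,-2,1,9,11,5]

pivot=5, i=-1
j=0: 2≤5, i=0, swap(0,0) ⇒ [2,0,9,3,-1,-2,1,11,5]
j=1: 0≤5, i=1, swap(1,1) ⇒ [2,0,9,3,-1,-2,1,11,5]
j=2: 9>5, skip
j=3: 3≤5, i=2, swap(2,3) ⇒ [2,0,3,9,-1,-2,1,11,5]
j=4: -1≤5, i=3, swap(3,4) ⇒ [2,0,3,-1,9,-2,1,11,5]
j=5: -2≤5, i=4, swap(4,5) ⇒ [2,0,3,-1,-2,9,1,11,5]
j=6: 1≤5, i=5, swap(5,6) ⇒ [2,0,3,-1,-2,1,9,11,5]
j=7: 11>5, skip
(after j=7) arr = [2,0,3,-1,-2,1,9,11,5]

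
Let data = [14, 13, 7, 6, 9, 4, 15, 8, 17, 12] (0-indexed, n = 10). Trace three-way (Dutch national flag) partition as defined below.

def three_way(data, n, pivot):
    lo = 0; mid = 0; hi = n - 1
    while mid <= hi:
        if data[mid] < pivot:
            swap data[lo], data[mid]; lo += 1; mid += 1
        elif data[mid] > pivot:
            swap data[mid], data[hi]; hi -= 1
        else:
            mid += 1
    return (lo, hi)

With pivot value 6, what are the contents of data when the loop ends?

[4, 6, 7, 9, 13, 15, 8, 17, 12, 14]

lo=0 mid=0 hi=9
14>6: swap(0,9), hi=8 ⇒ [12, 13, 7, 6, 9, 4, 15, 8, 17, 14]
12>6: swap(0,8), hi=7 ⇒ [17, 13, 7, 6, 9, 4, 15, 8, 12, 14]
17>6: swap(0,7), hi=6 ⇒ [8, 13, 7, 6, 9, 4, 15, 17, 12, 14]
8>6: swap(0,6), hi=5 ⇒ [15, 13, 7, 6, 9, 4, 8, 17, 12, 14]
15>6: swap(0,5), hi=4 ⇒ [4, 13, 7, 6, 9, 15, 8, 17, 12, 14]
4<6: swap(0,0), lo=1 mid=1 ⇒ [4, 13, 7, 6, 9, 15, 8, 17, 12, 14]
13>6: swap(1,4), hi=3 ⇒ [4, 9, 7, 6, 13, 15, 8, 17, 12, 14]
9>6: swap(1,3), hi=2 ⇒ [4, 6, 7, 9, 13, 15, 8, 17, 12, 14]
6=6: mid=2
7>6: swap(2,2), hi=1 ⇒ [4, 6, 7, 9, 13, 15, 8, 17, 12, 14]
done. lo=1 hi=1; data=[4, 6, 7, 9, 13, 15, 8, 17, 12, 14]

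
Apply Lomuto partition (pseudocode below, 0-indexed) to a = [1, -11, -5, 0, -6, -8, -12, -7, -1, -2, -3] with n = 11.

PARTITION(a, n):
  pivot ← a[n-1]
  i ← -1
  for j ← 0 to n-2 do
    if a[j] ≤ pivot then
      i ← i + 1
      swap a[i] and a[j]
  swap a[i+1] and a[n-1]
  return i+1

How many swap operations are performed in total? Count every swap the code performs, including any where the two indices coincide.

pivot=-3, i=-1
j=0: 1>-3, skip
j=1: -11≤-3, i=0, swap(0,1) ⇒ [-11, 1, -5, 0, -6, -8, -12, -7, -1, -2, -3]
j=2: -5≤-3, i=1, swap(1,2) ⇒ [-11, -5, 1, 0, -6, -8, -12, -7, -1, -2, -3]
j=3: 0>-3, skip
j=4: -6≤-3, i=2, swap(2,4) ⇒ [-11, -5, -6, 0, 1, -8, -12, -7, -1, -2, -3]
j=5: -8≤-3, i=3, swap(3,5) ⇒ [-11, -5, -6, -8, 1, 0, -12, -7, -1, -2, -3]
j=6: -12≤-3, i=4, swap(4,6) ⇒ [-11, -5, -6, -8, -12, 0, 1, -7, -1, -2, -3]
j=7: -7≤-3, i=5, swap(5,7) ⇒ [-11, -5, -6, -8, -12, -7, 1, 0, -1, -2, -3]
j=8: -1>-3, skip
j=9: -2>-3, skip
swap(6,10) ⇒ [-11, -5, -6, -8, -12, -7, -3, 0, -1, -2, 1]; return 6

7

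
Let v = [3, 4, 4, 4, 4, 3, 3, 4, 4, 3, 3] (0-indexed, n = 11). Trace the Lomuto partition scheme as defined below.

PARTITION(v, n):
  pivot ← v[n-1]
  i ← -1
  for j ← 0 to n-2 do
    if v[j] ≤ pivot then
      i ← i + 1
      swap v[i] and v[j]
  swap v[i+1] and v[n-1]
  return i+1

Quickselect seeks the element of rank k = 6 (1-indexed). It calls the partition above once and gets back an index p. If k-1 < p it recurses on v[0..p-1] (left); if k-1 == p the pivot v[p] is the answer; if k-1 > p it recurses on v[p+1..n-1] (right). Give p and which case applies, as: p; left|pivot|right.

pivot = v[10] = 3; i = -1
j=0: v[0]=3 ≤ 3 → i=0, swap v[0],v[0] (no change) → [3, 4, 4, 4, 4, 3, 3, 4, 4, 3, 3]
j=1: v[1]=4 > 3 → no swap
j=2: v[2]=4 > 3 → no swap
j=3: v[3]=4 > 3 → no swap
j=4: v[4]=4 > 3 → no swap
j=5: v[5]=3 ≤ 3 → i=1, swap v[1],v[5] → [3, 3, 4, 4, 4, 4, 3, 4, 4, 3, 3]
j=6: v[6]=3 ≤ 3 → i=2, swap v[2],v[6] → [3, 3, 3, 4, 4, 4, 4, 4, 4, 3, 3]
j=7: v[7]=4 > 3 → no swap
j=8: v[8]=4 > 3 → no swap
j=9: v[9]=3 ≤ 3 → i=3, swap v[3],v[9] → [3, 3, 3, 3, 4, 4, 4, 4, 4, 4, 3]
final swap v[4],v[10] → [3, 3, 3, 3, 3, 4, 4, 4, 4, 4, 4]; return 4
p = 4; k-1 = 5 > 4 ⇒ right

4; right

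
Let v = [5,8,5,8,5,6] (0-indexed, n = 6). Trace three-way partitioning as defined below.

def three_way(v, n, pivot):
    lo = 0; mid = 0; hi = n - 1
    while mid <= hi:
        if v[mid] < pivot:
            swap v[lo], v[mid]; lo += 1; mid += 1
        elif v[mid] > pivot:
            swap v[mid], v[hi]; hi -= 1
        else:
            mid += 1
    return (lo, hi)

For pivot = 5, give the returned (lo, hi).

(0, 2)

lo=0 mid=0 hi=5
5=5: mid=1
8>5: swap(1,5), hi=4 ⇒ [5,6,5,8,5,8]
6>5: swap(1,4), hi=3 ⇒ [5,5,5,8,6,8]
5=5: mid=2
5=5: mid=3
8>5: swap(3,3), hi=2 ⇒ [5,5,5,8,6,8]
done. lo=0 hi=2; v=[5,5,5,8,6,8]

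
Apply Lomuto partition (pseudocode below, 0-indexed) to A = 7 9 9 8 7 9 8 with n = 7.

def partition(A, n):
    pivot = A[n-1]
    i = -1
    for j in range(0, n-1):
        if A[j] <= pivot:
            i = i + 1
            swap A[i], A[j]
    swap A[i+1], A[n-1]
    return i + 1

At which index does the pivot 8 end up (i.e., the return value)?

3

pivot=8, i=-1
j=0: 7≤8, i=0, swap(0,0) ⇒ 7 9 9 8 7 9 8
j=1: 9>8, skip
j=2: 9>8, skip
j=3: 8≤8, i=1, swap(1,3) ⇒ 7 8 9 9 7 9 8
j=4: 7≤8, i=2, swap(2,4) ⇒ 7 8 7 9 9 9 8
j=5: 9>8, skip
swap(3,6) ⇒ 7 8 7 8 9 9 9; return 3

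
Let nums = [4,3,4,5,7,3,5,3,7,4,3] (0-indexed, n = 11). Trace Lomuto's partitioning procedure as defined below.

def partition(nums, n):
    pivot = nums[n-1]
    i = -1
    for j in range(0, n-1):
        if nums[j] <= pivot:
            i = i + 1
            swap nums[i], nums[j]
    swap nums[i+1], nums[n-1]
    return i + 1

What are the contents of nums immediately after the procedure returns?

[3,3,3,3,7,4,5,4,7,4,5]

pivot = nums[10] = 3; i = -1
j=0: nums[0]=4 > 3 → no swap
j=1: nums[1]=3 ≤ 3 → i=0, swap nums[0],nums[1] → [3,4,4,5,7,3,5,3,7,4,3]
j=2: nums[2]=4 > 3 → no swap
j=3: nums[3]=5 > 3 → no swap
j=4: nums[4]=7 > 3 → no swap
j=5: nums[5]=3 ≤ 3 → i=1, swap nums[1],nums[5] → [3,3,4,5,7,4,5,3,7,4,3]
j=6: nums[6]=5 > 3 → no swap
j=7: nums[7]=3 ≤ 3 → i=2, swap nums[2],nums[7] → [3,3,3,5,7,4,5,4,7,4,3]
j=8: nums[8]=7 > 3 → no swap
j=9: nums[9]=4 > 3 → no swap
final swap nums[3],nums[10] → [3,3,3,3,7,4,5,4,7,4,5]; return 3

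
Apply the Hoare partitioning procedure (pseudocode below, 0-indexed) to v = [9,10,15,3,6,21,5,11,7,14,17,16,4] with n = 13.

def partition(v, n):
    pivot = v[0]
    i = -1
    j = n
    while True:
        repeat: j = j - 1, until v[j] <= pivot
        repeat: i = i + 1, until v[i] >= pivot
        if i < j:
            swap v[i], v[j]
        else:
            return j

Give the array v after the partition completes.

pivot=9
j stops at 12 (4), i stops at 0 (9); swap ⇒ [4,10,15,3,6,21,5,11,7,14,17,16,9]
j stops at 8 (7), i stops at 1 (10); swap ⇒ [4,7,15,3,6,21,5,11,10,14,17,16,9]
j stops at 6 (5), i stops at 2 (15); swap ⇒ [4,7,5,3,6,21,15,11,10,14,17,16,9]
j stops at 4, i stops at 5; i≥j ⇒ return 4. v=[4,7,5,3,6,21,15,11,10,14,17,16,9]

[4,7,5,3,6,21,15,11,10,14,17,16,9]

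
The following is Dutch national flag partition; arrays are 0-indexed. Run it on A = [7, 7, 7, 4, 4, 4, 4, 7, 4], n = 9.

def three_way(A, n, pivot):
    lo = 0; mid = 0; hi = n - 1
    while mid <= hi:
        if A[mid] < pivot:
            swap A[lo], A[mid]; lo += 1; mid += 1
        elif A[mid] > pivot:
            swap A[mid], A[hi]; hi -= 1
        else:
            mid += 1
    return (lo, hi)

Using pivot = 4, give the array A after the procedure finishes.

pivot = 4; lo=0, mid=0, hi=8
A[mid]=7>4: swap A[0],A[8]; hi=7 → [4, 7, 7, 4, 4, 4, 4, 7, 7]
A[mid]=4=4: mid=1
A[mid]=7>4: swap A[1],A[7]; hi=6 → [4, 7, 7, 4, 4, 4, 4, 7, 7]
A[mid]=7>4: swap A[1],A[6]; hi=5 → [4, 4, 7, 4, 4, 4, 7, 7, 7]
A[mid]=4=4: mid=2
A[mid]=7>4: swap A[2],A[5]; hi=4 → [4, 4, 4, 4, 4, 7, 7, 7, 7]
A[mid]=4=4: mid=3
A[mid]=4=4: mid=4
A[mid]=4=4: mid=5
end: lo=0, hi=4; A = [4, 4, 4, 4, 4, 7, 7, 7, 7]

[4, 4, 4, 4, 4, 7, 7, 7, 7]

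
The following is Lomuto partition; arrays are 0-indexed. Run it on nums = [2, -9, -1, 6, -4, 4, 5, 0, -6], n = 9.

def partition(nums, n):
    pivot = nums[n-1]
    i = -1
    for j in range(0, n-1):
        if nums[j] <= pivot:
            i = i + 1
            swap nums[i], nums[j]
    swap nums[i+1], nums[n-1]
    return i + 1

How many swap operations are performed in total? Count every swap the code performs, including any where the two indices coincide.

2

pivot=-6, i=-1
j=0: 2>-6, skip
j=1: -9≤-6, i=0, swap(0,1) ⇒ [-9, 2, -1, 6, -4, 4, 5, 0, -6]
j=2: -1>-6, skip
j=3: 6>-6, skip
j=4: -4>-6, skip
j=5: 4>-6, skip
j=6: 5>-6, skip
j=7: 0>-6, skip
swap(1,8) ⇒ [-9, -6, -1, 6, -4, 4, 5, 0, 2]; return 1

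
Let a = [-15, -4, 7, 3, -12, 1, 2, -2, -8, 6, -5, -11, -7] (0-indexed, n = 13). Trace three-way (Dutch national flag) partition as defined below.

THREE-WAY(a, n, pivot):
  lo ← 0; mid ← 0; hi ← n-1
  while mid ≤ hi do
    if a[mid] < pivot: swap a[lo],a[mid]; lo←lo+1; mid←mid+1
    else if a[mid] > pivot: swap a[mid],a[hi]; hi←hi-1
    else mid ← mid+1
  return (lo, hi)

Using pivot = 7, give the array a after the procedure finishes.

pivot = 7; lo=0, mid=0, hi=12
a[mid]=-15<7: swap a[0],a[0]; lo=1,mid=1 → [-15, -4, 7, 3, -12, 1, 2, -2, -8, 6, -5, -11, -7]
a[mid]=-4<7: swap a[1],a[1]; lo=2,mid=2 → [-15, -4, 7, 3, -12, 1, 2, -2, -8, 6, -5, -11, -7]
a[mid]=7=7: mid=3
a[mid]=3<7: swap a[2],a[3]; lo=3,mid=4 → [-15, -4, 3, 7, -12, 1, 2, -2, -8, 6, -5, -11, -7]
a[mid]=-12<7: swap a[3],a[4]; lo=4,mid=5 → [-15, -4, 3, -12, 7, 1, 2, -2, -8, 6, -5, -11, -7]
a[mid]=1<7: swap a[4],a[5]; lo=5,mid=6 → [-15, -4, 3, -12, 1, 7, 2, -2, -8, 6, -5, -11, -7]
a[mid]=2<7: swap a[5],a[6]; lo=6,mid=7 → [-15, -4, 3, -12, 1, 2, 7, -2, -8, 6, -5, -11, -7]
a[mid]=-2<7: swap a[6],a[7]; lo=7,mid=8 → [-15, -4, 3, -12, 1, 2, -2, 7, -8, 6, -5, -11, -7]
a[mid]=-8<7: swap a[7],a[8]; lo=8,mid=9 → [-15, -4, 3, -12, 1, 2, -2, -8, 7, 6, -5, -11, -7]
a[mid]=6<7: swap a[8],a[9]; lo=9,mid=10 → [-15, -4, 3, -12, 1, 2, -2, -8, 6, 7, -5, -11, -7]
a[mid]=-5<7: swap a[9],a[10]; lo=10,mid=11 → [-15, -4, 3, -12, 1, 2, -2, -8, 6, -5, 7, -11, -7]
a[mid]=-11<7: swap a[10],a[11]; lo=11,mid=12 → [-15, -4, 3, -12, 1, 2, -2, -8, 6, -5, -11, 7, -7]
a[mid]=-7<7: swap a[11],a[12]; lo=12,mid=13 → [-15, -4, 3, -12, 1, 2, -2, -8, 6, -5, -11, -7, 7]
end: lo=12, hi=12; a = [-15, -4, 3, -12, 1, 2, -2, -8, 6, -5, -11, -7, 7]

[-15, -4, 3, -12, 1, 2, -2, -8, 6, -5, -11, -7, 7]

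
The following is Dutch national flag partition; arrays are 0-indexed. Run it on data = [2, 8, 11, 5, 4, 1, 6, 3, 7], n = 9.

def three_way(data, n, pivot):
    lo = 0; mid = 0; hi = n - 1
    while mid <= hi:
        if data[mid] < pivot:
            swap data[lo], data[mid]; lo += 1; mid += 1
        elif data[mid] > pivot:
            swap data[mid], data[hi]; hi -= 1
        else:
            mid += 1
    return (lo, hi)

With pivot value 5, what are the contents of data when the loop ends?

pivot = 5; lo=0, mid=0, hi=8
data[mid]=2<5: swap data[0],data[0]; lo=1,mid=1 → [2, 8, 11, 5, 4, 1, 6, 3, 7]
data[mid]=8>5: swap data[1],data[8]; hi=7 → [2, 7, 11, 5, 4, 1, 6, 3, 8]
data[mid]=7>5: swap data[1],data[7]; hi=6 → [2, 3, 11, 5, 4, 1, 6, 7, 8]
data[mid]=3<5: swap data[1],data[1]; lo=2,mid=2 → [2, 3, 11, 5, 4, 1, 6, 7, 8]
data[mid]=11>5: swap data[2],data[6]; hi=5 → [2, 3, 6, 5, 4, 1, 11, 7, 8]
data[mid]=6>5: swap data[2],data[5]; hi=4 → [2, 3, 1, 5, 4, 6, 11, 7, 8]
data[mid]=1<5: swap data[2],data[2]; lo=3,mid=3 → [2, 3, 1, 5, 4, 6, 11, 7, 8]
data[mid]=5=5: mid=4
data[mid]=4<5: swap data[3],data[4]; lo=4,mid=5 → [2, 3, 1, 4, 5, 6, 11, 7, 8]
end: lo=4, hi=4; data = [2, 3, 1, 4, 5, 6, 11, 7, 8]

[2, 3, 1, 4, 5, 6, 11, 7, 8]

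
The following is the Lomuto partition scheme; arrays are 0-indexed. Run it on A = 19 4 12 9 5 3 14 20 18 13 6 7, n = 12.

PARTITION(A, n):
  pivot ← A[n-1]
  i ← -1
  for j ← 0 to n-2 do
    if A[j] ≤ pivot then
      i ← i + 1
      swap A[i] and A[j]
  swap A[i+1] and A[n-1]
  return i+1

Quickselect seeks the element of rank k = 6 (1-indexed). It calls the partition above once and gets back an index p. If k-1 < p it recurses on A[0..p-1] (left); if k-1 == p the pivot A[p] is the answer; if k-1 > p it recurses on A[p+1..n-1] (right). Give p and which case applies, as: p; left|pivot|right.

4; right

pivot = A[11] = 7; i = -1
j=0: A[0]=19 > 7 → no swap
j=1: A[1]=4 ≤ 7 → i=0, swap A[0],A[1] → 4 19 12 9 5 3 14 20 18 13 6 7
j=2: A[2]=12 > 7 → no swap
j=3: A[3]=9 > 7 → no swap
j=4: A[4]=5 ≤ 7 → i=1, swap A[1],A[4] → 4 5 12 9 19 3 14 20 18 13 6 7
j=5: A[5]=3 ≤ 7 → i=2, swap A[2],A[5] → 4 5 3 9 19 12 14 20 18 13 6 7
j=6: A[6]=14 > 7 → no swap
j=7: A[7]=20 > 7 → no swap
j=8: A[8]=18 > 7 → no swap
j=9: A[9]=13 > 7 → no swap
j=10: A[10]=6 ≤ 7 → i=3, swap A[3],A[10] → 4 5 3 6 19 12 14 20 18 13 9 7
final swap A[4],A[11] → 4 5 3 6 7 12 14 20 18 13 9 19; return 4
p = 4; k-1 = 5 > 4 ⇒ right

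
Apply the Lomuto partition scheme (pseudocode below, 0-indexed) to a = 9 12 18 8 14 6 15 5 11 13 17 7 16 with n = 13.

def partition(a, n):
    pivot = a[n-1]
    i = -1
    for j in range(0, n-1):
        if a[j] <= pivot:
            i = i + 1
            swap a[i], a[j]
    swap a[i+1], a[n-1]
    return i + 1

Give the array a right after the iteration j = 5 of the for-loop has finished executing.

9 12 8 14 6 18 15 5 11 13 17 7 16

pivot = a[12] = 16; i = -1
j=0: a[0]=9 ≤ 16 → i=0, swap a[0],a[0] (no change) → 9 12 18 8 14 6 15 5 11 13 17 7 16
j=1: a[1]=12 ≤ 16 → i=1, swap a[1],a[1] (no change) → 9 12 18 8 14 6 15 5 11 13 17 7 16
j=2: a[2]=18 > 16 → no swap
j=3: a[3]=8 ≤ 16 → i=2, swap a[2],a[3] → 9 12 8 18 14 6 15 5 11 13 17 7 16
j=4: a[4]=14 ≤ 16 → i=3, swap a[3],a[4] → 9 12 8 14 18 6 15 5 11 13 17 7 16
j=5: a[5]=6 ≤ 16 → i=4, swap a[4],a[5] → 9 12 8 14 6 18 15 5 11 13 17 7 16
(after j=5) a = 9 12 8 14 6 18 15 5 11 13 17 7 16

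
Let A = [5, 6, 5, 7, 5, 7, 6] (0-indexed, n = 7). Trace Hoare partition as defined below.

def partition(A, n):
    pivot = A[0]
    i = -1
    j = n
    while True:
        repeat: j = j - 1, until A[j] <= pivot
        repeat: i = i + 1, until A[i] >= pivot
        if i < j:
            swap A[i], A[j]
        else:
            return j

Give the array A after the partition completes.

[5, 5, 6, 7, 5, 7, 6]

pivot=5
j stops at 4 (5), i stops at 0 (5); swap ⇒ [5, 6, 5, 7, 5, 7, 6]
j stops at 2 (5), i stops at 1 (6); swap ⇒ [5, 5, 6, 7, 5, 7, 6]
j stops at 1, i stops at 2; i≥j ⇒ return 1. A=[5, 5, 6, 7, 5, 7, 6]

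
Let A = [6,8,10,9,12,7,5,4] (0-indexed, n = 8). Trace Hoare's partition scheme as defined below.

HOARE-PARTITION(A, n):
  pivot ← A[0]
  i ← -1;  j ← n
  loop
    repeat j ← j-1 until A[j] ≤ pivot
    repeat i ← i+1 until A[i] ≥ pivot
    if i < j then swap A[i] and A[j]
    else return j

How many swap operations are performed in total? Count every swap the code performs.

pivot = A[0] = 6; i = -1, j = 8
j→7 (A[7]=4≤6), i→0 (A[0]=6≥6); i<j, swap → [4,8,10,9,12,7,5,6]
j→6 (A[6]=5≤6), i→1 (A[1]=8≥6); i<j, swap → [4,5,10,9,12,7,8,6]
j→1, i→2; i≥j, return j=1. A = [4,5,10,9,12,7,8,6]

2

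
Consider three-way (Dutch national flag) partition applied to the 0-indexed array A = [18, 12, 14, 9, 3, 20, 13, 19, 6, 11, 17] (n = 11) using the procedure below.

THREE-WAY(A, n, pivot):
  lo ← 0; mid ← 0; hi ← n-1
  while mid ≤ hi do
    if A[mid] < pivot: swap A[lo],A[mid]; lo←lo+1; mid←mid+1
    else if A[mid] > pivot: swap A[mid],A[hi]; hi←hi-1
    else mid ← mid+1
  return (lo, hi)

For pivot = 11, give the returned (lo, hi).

pivot = 11; lo=0, mid=0, hi=10
A[mid]=18>11: swap A[0],A[10]; hi=9 → [17, 12, 14, 9, 3, 20, 13, 19, 6, 11, 18]
A[mid]=17>11: swap A[0],A[9]; hi=8 → [11, 12, 14, 9, 3, 20, 13, 19, 6, 17, 18]
A[mid]=11=11: mid=1
A[mid]=12>11: swap A[1],A[8]; hi=7 → [11, 6, 14, 9, 3, 20, 13, 19, 12, 17, 18]
A[mid]=6<11: swap A[0],A[1]; lo=1,mid=2 → [6, 11, 14, 9, 3, 20, 13, 19, 12, 17, 18]
A[mid]=14>11: swap A[2],A[7]; hi=6 → [6, 11, 19, 9, 3, 20, 13, 14, 12, 17, 18]
A[mid]=19>11: swap A[2],A[6]; hi=5 → [6, 11, 13, 9, 3, 20, 19, 14, 12, 17, 18]
A[mid]=13>11: swap A[2],A[5]; hi=4 → [6, 11, 20, 9, 3, 13, 19, 14, 12, 17, 18]
A[mid]=20>11: swap A[2],A[4]; hi=3 → [6, 11, 3, 9, 20, 13, 19, 14, 12, 17, 18]
A[mid]=3<11: swap A[1],A[2]; lo=2,mid=3 → [6, 3, 11, 9, 20, 13, 19, 14, 12, 17, 18]
A[mid]=9<11: swap A[2],A[3]; lo=3,mid=4 → [6, 3, 9, 11, 20, 13, 19, 14, 12, 17, 18]
end: lo=3, hi=3; A = [6, 3, 9, 11, 20, 13, 19, 14, 12, 17, 18]

(3, 3)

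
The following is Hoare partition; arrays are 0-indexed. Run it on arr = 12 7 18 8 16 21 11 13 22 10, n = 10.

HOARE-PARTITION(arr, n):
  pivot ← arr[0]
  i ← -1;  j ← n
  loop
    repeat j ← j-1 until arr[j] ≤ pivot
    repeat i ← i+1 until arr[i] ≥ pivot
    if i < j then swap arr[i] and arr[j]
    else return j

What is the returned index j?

3

pivot=12
j stops at 9 (10), i stops at 0 (12); swap ⇒ 10 7 18 8 16 21 11 13 22 12
j stops at 6 (11), i stops at 2 (18); swap ⇒ 10 7 11 8 16 21 18 13 22 12
j stops at 3, i stops at 4; i≥j ⇒ return 3. arr=10 7 11 8 16 21 18 13 22 12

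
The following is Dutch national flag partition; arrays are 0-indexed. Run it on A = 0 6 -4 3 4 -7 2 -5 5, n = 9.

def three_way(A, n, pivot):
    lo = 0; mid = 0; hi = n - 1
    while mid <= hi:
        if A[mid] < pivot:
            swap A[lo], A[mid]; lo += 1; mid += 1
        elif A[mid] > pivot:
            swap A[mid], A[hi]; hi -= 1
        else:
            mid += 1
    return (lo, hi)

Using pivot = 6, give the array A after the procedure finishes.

pivot = 6; lo=0, mid=0, hi=8
A[mid]=0<6: swap A[0],A[0]; lo=1,mid=1 → 0 6 -4 3 4 -7 2 -5 5
A[mid]=6=6: mid=2
A[mid]=-4<6: swap A[1],A[2]; lo=2,mid=3 → 0 -4 6 3 4 -7 2 -5 5
A[mid]=3<6: swap A[2],A[3]; lo=3,mid=4 → 0 -4 3 6 4 -7 2 -5 5
A[mid]=4<6: swap A[3],A[4]; lo=4,mid=5 → 0 -4 3 4 6 -7 2 -5 5
A[mid]=-7<6: swap A[4],A[5]; lo=5,mid=6 → 0 -4 3 4 -7 6 2 -5 5
A[mid]=2<6: swap A[5],A[6]; lo=6,mid=7 → 0 -4 3 4 -7 2 6 -5 5
A[mid]=-5<6: swap A[6],A[7]; lo=7,mid=8 → 0 -4 3 4 -7 2 -5 6 5
A[mid]=5<6: swap A[7],A[8]; lo=8,mid=9 → 0 -4 3 4 -7 2 -5 5 6
end: lo=8, hi=8; A = 0 -4 3 4 -7 2 -5 5 6

0 -4 3 4 -7 2 -5 5 6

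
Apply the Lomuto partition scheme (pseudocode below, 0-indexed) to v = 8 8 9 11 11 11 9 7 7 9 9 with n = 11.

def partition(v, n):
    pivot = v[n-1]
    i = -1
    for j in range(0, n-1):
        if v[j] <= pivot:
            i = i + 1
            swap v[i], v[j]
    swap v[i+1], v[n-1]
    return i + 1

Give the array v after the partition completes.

pivot=9, i=-1
j=0: 8≤9, i=0, swap(0,0) ⇒ 8 8 9 11 11 11 9 7 7 9 9
j=1: 8≤9, i=1, swap(1,1) ⇒ 8 8 9 11 11 11 9 7 7 9 9
j=2: 9≤9, i=2, swap(2,2) ⇒ 8 8 9 11 11 11 9 7 7 9 9
j=3: 11>9, skip
j=4: 11>9, skip
j=5: 11>9, skip
j=6: 9≤9, i=3, swap(3,6) ⇒ 8 8 9 9 11 11 11 7 7 9 9
j=7: 7≤9, i=4, swap(4,7) ⇒ 8 8 9 9 7 11 11 11 7 9 9
j=8: 7≤9, i=5, swap(5,8) ⇒ 8 8 9 9 7 7 11 11 11 9 9
j=9: 9≤9, i=6, swap(6,9) ⇒ 8 8 9 9 7 7 9 11 11 11 9
swap(7,10) ⇒ 8 8 9 9 7 7 9 9 11 11 11; return 7

8 8 9 9 7 7 9 9 11 11 11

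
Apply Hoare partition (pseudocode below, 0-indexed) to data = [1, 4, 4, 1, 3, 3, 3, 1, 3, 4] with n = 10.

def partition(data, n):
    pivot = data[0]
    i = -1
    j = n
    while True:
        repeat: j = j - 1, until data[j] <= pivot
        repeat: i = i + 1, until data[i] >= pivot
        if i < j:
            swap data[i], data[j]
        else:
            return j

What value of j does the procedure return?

1

pivot = data[0] = 1; i = -1, j = 10
j→7 (data[7]=1≤1), i→0 (data[0]=1≥1); i<j, swap → [1, 4, 4, 1, 3, 3, 3, 1, 3, 4]
j→3 (data[3]=1≤1), i→1 (data[1]=4≥1); i<j, swap → [1, 1, 4, 4, 3, 3, 3, 1, 3, 4]
j→1, i→2; i≥j, return j=1. data = [1, 1, 4, 4, 3, 3, 3, 1, 3, 4]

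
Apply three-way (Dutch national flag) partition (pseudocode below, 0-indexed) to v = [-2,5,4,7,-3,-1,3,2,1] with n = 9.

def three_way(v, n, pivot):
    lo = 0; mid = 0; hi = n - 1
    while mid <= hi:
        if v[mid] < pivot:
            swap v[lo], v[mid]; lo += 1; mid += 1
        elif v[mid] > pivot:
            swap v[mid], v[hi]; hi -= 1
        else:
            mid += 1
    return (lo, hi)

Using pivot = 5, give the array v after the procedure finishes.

lo=0 mid=0 hi=8
-2<5: swap(0,0), lo=1 mid=1 ⇒ [-2,5,4,7,-3,-1,3,2,1]
5=5: mid=2
4<5: swap(1,2), lo=2 mid=3 ⇒ [-2,4,5,7,-3,-1,3,2,1]
7>5: swap(3,8), hi=7 ⇒ [-2,4,5,1,-3,-1,3,2,7]
1<5: swap(2,3), lo=3 mid=4 ⇒ [-2,4,1,5,-3,-1,3,2,7]
-3<5: swap(3,4), lo=4 mid=5 ⇒ [-2,4,1,-3,5,-1,3,2,7]
-1<5: swap(4,5), lo=5 mid=6 ⇒ [-2,4,1,-3,-1,5,3,2,7]
3<5: swap(5,6), lo=6 mid=7 ⇒ [-2,4,1,-3,-1,3,5,2,7]
2<5: swap(6,7), lo=7 mid=8 ⇒ [-2,4,1,-3,-1,3,2,5,7]
done. lo=7 hi=7; v=[-2,4,1,-3,-1,3,2,5,7]

[-2,4,1,-3,-1,3,2,5,7]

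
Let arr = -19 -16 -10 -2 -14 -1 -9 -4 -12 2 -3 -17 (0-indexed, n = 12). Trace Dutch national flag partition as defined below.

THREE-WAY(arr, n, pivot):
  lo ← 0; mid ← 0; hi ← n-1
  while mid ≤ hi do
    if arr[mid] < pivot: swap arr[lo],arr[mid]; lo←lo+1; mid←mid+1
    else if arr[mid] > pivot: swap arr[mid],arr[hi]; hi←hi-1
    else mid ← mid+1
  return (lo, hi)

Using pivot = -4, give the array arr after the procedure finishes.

pivot = -4; lo=0, mid=0, hi=11
arr[mid]=-19<-4: swap arr[0],arr[0]; lo=1,mid=1 → -19 -16 -10 -2 -14 -1 -9 -4 -12 2 -3 -17
arr[mid]=-16<-4: swap arr[1],arr[1]; lo=2,mid=2 → -19 -16 -10 -2 -14 -1 -9 -4 -12 2 -3 -17
arr[mid]=-10<-4: swap arr[2],arr[2]; lo=3,mid=3 → -19 -16 -10 -2 -14 -1 -9 -4 -12 2 -3 -17
arr[mid]=-2>-4: swap arr[3],arr[11]; hi=10 → -19 -16 -10 -17 -14 -1 -9 -4 -12 2 -3 -2
arr[mid]=-17<-4: swap arr[3],arr[3]; lo=4,mid=4 → -19 -16 -10 -17 -14 -1 -9 -4 -12 2 -3 -2
arr[mid]=-14<-4: swap arr[4],arr[4]; lo=5,mid=5 → -19 -16 -10 -17 -14 -1 -9 -4 -12 2 -3 -2
arr[mid]=-1>-4: swap arr[5],arr[10]; hi=9 → -19 -16 -10 -17 -14 -3 -9 -4 -12 2 -1 -2
arr[mid]=-3>-4: swap arr[5],arr[9]; hi=8 → -19 -16 -10 -17 -14 2 -9 -4 -12 -3 -1 -2
arr[mid]=2>-4: swap arr[5],arr[8]; hi=7 → -19 -16 -10 -17 -14 -12 -9 -4 2 -3 -1 -2
arr[mid]=-12<-4: swap arr[5],arr[5]; lo=6,mid=6 → -19 -16 -10 -17 -14 -12 -9 -4 2 -3 -1 -2
arr[mid]=-9<-4: swap arr[6],arr[6]; lo=7,mid=7 → -19 -16 -10 -17 -14 -12 -9 -4 2 -3 -1 -2
arr[mid]=-4=-4: mid=8
end: lo=7, hi=7; arr = -19 -16 -10 -17 -14 -12 -9 -4 2 -3 -1 -2

-19 -16 -10 -17 -14 -12 -9 -4 2 -3 -1 -2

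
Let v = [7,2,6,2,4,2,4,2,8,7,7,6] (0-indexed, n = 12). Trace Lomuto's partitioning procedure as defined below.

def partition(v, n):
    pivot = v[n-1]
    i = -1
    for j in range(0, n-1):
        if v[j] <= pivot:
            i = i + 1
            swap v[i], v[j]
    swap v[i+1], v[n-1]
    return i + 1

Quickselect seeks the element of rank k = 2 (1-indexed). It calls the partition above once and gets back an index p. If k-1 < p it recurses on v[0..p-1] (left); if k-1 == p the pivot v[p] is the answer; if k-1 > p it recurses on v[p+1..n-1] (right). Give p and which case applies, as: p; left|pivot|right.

7; left

pivot = v[11] = 6; i = -1
j=0: v[0]=7 > 6 → no swap
j=1: v[1]=2 ≤ 6 → i=0, swap v[0],v[1] → [2,7,6,2,4,2,4,2,8,7,7,6]
j=2: v[2]=6 ≤ 6 → i=1, swap v[1],v[2] → [2,6,7,2,4,2,4,2,8,7,7,6]
j=3: v[3]=2 ≤ 6 → i=2, swap v[2],v[3] → [2,6,2,7,4,2,4,2,8,7,7,6]
j=4: v[4]=4 ≤ 6 → i=3, swap v[3],v[4] → [2,6,2,4,7,2,4,2,8,7,7,6]
j=5: v[5]=2 ≤ 6 → i=4, swap v[4],v[5] → [2,6,2,4,2,7,4,2,8,7,7,6]
j=6: v[6]=4 ≤ 6 → i=5, swap v[5],v[6] → [2,6,2,4,2,4,7,2,8,7,7,6]
j=7: v[7]=2 ≤ 6 → i=6, swap v[6],v[7] → [2,6,2,4,2,4,2,7,8,7,7,6]
j=8: v[8]=8 > 6 → no swap
j=9: v[9]=7 > 6 → no swap
j=10: v[10]=7 > 6 → no swap
final swap v[7],v[11] → [2,6,2,4,2,4,2,6,8,7,7,7]; return 7
p = 7; k-1 = 1 < 7 ⇒ left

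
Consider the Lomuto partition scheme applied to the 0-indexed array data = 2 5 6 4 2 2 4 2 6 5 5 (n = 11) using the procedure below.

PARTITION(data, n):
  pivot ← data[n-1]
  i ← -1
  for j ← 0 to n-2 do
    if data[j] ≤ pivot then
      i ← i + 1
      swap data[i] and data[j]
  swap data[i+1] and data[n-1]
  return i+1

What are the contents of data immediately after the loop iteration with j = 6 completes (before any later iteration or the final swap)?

2 5 4 2 2 4 6 2 6 5 5

pivot = data[10] = 5; i = -1
j=0: data[0]=2 ≤ 5 → i=0, swap data[0],data[0] (no change) → 2 5 6 4 2 2 4 2 6 5 5
j=1: data[1]=5 ≤ 5 → i=1, swap data[1],data[1] (no change) → 2 5 6 4 2 2 4 2 6 5 5
j=2: data[2]=6 > 5 → no swap
j=3: data[3]=4 ≤ 5 → i=2, swap data[2],data[3] → 2 5 4 6 2 2 4 2 6 5 5
j=4: data[4]=2 ≤ 5 → i=3, swap data[3],data[4] → 2 5 4 2 6 2 4 2 6 5 5
j=5: data[5]=2 ≤ 5 → i=4, swap data[4],data[5] → 2 5 4 2 2 6 4 2 6 5 5
j=6: data[6]=4 ≤ 5 → i=5, swap data[5],data[6] → 2 5 4 2 2 4 6 2 6 5 5
(after j=6) data = 2 5 4 2 2 4 6 2 6 5 5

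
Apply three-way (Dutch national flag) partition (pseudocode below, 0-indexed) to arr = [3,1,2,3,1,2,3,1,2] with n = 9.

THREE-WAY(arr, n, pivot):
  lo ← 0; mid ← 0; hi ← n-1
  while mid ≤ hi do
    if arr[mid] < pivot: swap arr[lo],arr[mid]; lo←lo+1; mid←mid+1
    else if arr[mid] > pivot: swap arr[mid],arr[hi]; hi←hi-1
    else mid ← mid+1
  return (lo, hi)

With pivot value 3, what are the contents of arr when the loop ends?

pivot = 3; lo=0, mid=0, hi=8
arr[mid]=3=3: mid=1
arr[mid]=1<3: swap arr[0],arr[1]; lo=1,mid=2 → [1,3,2,3,1,2,3,1,2]
arr[mid]=2<3: swap arr[1],arr[2]; lo=2,mid=3 → [1,2,3,3,1,2,3,1,2]
arr[mid]=3=3: mid=4
arr[mid]=1<3: swap arr[2],arr[4]; lo=3,mid=5 → [1,2,1,3,3,2,3,1,2]
arr[mid]=2<3: swap arr[3],arr[5]; lo=4,mid=6 → [1,2,1,2,3,3,3,1,2]
arr[mid]=3=3: mid=7
arr[mid]=1<3: swap arr[4],arr[7]; lo=5,mid=8 → [1,2,1,2,1,3,3,3,2]
arr[mid]=2<3: swap arr[5],arr[8]; lo=6,mid=9 → [1,2,1,2,1,2,3,3,3]
end: lo=6, hi=8; arr = [1,2,1,2,1,2,3,3,3]

[1,2,1,2,1,2,3,3,3]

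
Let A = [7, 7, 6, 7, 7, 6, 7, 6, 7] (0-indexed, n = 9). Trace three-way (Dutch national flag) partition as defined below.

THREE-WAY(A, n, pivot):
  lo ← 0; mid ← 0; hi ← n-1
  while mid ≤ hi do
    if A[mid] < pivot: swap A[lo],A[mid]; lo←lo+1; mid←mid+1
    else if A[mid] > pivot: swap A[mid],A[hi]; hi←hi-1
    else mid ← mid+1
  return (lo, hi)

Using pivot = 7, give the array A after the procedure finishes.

[6, 6, 6, 7, 7, 7, 7, 7, 7]

pivot = 7; lo=0, mid=0, hi=8
A[mid]=7=7: mid=1
A[mid]=7=7: mid=2
A[mid]=6<7: swap A[0],A[2]; lo=1,mid=3 → [6, 7, 7, 7, 7, 6, 7, 6, 7]
A[mid]=7=7: mid=4
A[mid]=7=7: mid=5
A[mid]=6<7: swap A[1],A[5]; lo=2,mid=6 → [6, 6, 7, 7, 7, 7, 7, 6, 7]
A[mid]=7=7: mid=7
A[mid]=6<7: swap A[2],A[7]; lo=3,mid=8 → [6, 6, 6, 7, 7, 7, 7, 7, 7]
A[mid]=7=7: mid=9
end: lo=3, hi=8; A = [6, 6, 6, 7, 7, 7, 7, 7, 7]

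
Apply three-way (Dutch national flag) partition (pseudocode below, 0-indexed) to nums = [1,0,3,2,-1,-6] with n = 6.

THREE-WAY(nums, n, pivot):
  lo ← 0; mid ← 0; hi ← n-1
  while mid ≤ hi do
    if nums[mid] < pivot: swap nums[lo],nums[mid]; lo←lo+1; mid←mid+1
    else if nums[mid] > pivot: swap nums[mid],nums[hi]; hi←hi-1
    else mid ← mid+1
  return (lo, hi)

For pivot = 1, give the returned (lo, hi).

lo=0 mid=0 hi=5
1=1: mid=1
0<1: swap(0,1), lo=1 mid=2 ⇒ [0,1,3,2,-1,-6]
3>1: swap(2,5), hi=4 ⇒ [0,1,-6,2,-1,3]
-6<1: swap(1,2), lo=2 mid=3 ⇒ [0,-6,1,2,-1,3]
2>1: swap(3,4), hi=3 ⇒ [0,-6,1,-1,2,3]
-1<1: swap(2,3), lo=3 mid=4 ⇒ [0,-6,-1,1,2,3]
done. lo=3 hi=3; nums=[0,-6,-1,1,2,3]

(3, 3)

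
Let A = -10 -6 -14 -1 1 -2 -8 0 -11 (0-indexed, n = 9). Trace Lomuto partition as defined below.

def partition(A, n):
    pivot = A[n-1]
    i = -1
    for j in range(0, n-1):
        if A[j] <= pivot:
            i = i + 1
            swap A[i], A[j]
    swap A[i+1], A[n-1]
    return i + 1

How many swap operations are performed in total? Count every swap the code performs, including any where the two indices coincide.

2

pivot=-11, i=-1
j=0: -10>-11, skip
j=1: -6>-11, skip
j=2: -14≤-11, i=0, swap(0,2) ⇒ -14 -6 -10 -1 1 -2 -8 0 -11
j=3: -1>-11, skip
j=4: 1>-11, skip
j=5: -2>-11, skip
j=6: -8>-11, skip
j=7: 0>-11, skip
swap(1,8) ⇒ -14 -11 -10 -1 1 -2 -8 0 -6; return 1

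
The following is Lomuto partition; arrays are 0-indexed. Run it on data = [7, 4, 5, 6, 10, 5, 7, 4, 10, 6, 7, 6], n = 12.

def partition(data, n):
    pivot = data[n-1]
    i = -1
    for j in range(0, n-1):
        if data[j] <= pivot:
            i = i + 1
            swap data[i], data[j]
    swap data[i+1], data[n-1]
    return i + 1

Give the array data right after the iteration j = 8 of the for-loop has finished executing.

[4, 5, 6, 5, 4, 7, 7, 10, 10, 6, 7, 6]

pivot=6, i=-1
j=0: 7>6, skip
j=1: 4≤6, i=0, swap(0,1) ⇒ [4, 7, 5, 6, 10, 5, 7, 4, 10, 6, 7, 6]
j=2: 5≤6, i=1, swap(1,2) ⇒ [4, 5, 7, 6, 10, 5, 7, 4, 10, 6, 7, 6]
j=3: 6≤6, i=2, swap(2,3) ⇒ [4, 5, 6, 7, 10, 5, 7, 4, 10, 6, 7, 6]
j=4: 10>6, skip
j=5: 5≤6, i=3, swap(3,5) ⇒ [4, 5, 6, 5, 10, 7, 7, 4, 10, 6, 7, 6]
j=6: 7>6, skip
j=7: 4≤6, i=4, swap(4,7) ⇒ [4, 5, 6, 5, 4, 7, 7, 10, 10, 6, 7, 6]
j=8: 10>6, skip
(after j=8) data = [4, 5, 6, 5, 4, 7, 7, 10, 10, 6, 7, 6]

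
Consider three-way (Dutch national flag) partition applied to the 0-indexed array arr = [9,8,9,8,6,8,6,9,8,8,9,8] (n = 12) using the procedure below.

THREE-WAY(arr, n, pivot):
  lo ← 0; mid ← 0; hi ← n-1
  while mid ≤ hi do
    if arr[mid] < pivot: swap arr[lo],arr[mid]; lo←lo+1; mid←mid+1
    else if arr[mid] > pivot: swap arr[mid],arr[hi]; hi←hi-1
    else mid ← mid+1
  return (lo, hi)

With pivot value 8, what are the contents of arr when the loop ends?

[6,6,8,8,8,8,8,8,9,9,9,9]

lo=0 mid=0 hi=11
9>8: swap(0,11), hi=10 ⇒ [8,8,9,8,6,8,6,9,8,8,9,9]
8=8: mid=1
8=8: mid=2
9>8: swap(2,10), hi=9 ⇒ [8,8,9,8,6,8,6,9,8,8,9,9]
9>8: swap(2,9), hi=8 ⇒ [8,8,8,8,6,8,6,9,8,9,9,9]
8=8: mid=3
8=8: mid=4
6<8: swap(0,4), lo=1 mid=5 ⇒ [6,8,8,8,8,8,6,9,8,9,9,9]
8=8: mid=6
6<8: swap(1,6), lo=2 mid=7 ⇒ [6,6,8,8,8,8,8,9,8,9,9,9]
9>8: swap(7,8), hi=7 ⇒ [6,6,8,8,8,8,8,8,9,9,9,9]
8=8: mid=8
done. lo=2 hi=7; arr=[6,6,8,8,8,8,8,8,9,9,9,9]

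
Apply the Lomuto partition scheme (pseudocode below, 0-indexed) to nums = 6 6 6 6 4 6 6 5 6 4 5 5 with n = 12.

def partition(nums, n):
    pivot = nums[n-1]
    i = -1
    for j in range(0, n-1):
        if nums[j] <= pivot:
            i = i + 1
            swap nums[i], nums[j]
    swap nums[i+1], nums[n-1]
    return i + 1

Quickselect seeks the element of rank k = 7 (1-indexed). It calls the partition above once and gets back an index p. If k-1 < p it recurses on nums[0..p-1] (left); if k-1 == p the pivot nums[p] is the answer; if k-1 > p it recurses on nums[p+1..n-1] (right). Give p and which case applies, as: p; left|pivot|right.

pivot = nums[11] = 5; i = -1
j=0: nums[0]=6 > 5 → no swap
j=1: nums[1]=6 > 5 → no swap
j=2: nums[2]=6 > 5 → no swap
j=3: nums[3]=6 > 5 → no swap
j=4: nums[4]=4 ≤ 5 → i=0, swap nums[0],nums[4] → 4 6 6 6 6 6 6 5 6 4 5 5
j=5: nums[5]=6 > 5 → no swap
j=6: nums[6]=6 > 5 → no swap
j=7: nums[7]=5 ≤ 5 → i=1, swap nums[1],nums[7] → 4 5 6 6 6 6 6 6 6 4 5 5
j=8: nums[8]=6 > 5 → no swap
j=9: nums[9]=4 ≤ 5 → i=2, swap nums[2],nums[9] → 4 5 4 6 6 6 6 6 6 6 5 5
j=10: nums[10]=5 ≤ 5 → i=3, swap nums[3],nums[10] → 4 5 4 5 6 6 6 6 6 6 6 5
final swap nums[4],nums[11] → 4 5 4 5 5 6 6 6 6 6 6 6; return 4
p = 4; k-1 = 6 > 4 ⇒ right

4; right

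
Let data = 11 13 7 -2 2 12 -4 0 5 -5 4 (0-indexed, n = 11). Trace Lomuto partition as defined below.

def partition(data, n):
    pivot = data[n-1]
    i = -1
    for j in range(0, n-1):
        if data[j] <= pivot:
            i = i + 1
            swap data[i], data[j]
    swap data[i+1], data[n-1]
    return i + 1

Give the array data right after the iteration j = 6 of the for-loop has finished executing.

-2 2 -4 11 13 12 7 0 5 -5 4

pivot = data[10] = 4; i = -1
j=0: data[0]=11 > 4 → no swap
j=1: data[1]=13 > 4 → no swap
j=2: data[2]=7 > 4 → no swap
j=3: data[3]=-2 ≤ 4 → i=0, swap data[0],data[3] → -2 13 7 11 2 12 -4 0 5 -5 4
j=4: data[4]=2 ≤ 4 → i=1, swap data[1],data[4] → -2 2 7 11 13 12 -4 0 5 -5 4
j=5: data[5]=12 > 4 → no swap
j=6: data[6]=-4 ≤ 4 → i=2, swap data[2],data[6] → -2 2 -4 11 13 12 7 0 5 -5 4
(after j=6) data = -2 2 -4 11 13 12 7 0 5 -5 4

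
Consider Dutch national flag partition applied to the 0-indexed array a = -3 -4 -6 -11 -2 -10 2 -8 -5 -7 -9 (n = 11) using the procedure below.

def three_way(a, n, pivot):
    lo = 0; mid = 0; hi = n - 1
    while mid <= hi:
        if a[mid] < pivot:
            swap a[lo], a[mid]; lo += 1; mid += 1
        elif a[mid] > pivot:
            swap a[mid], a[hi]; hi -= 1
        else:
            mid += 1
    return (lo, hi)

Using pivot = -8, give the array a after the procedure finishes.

pivot = -8; lo=0, mid=0, hi=10
a[mid]=-3>-8: swap a[0],a[10]; hi=9 → -9 -4 -6 -11 -2 -10 2 -8 -5 -7 -3
a[mid]=-9<-8: swap a[0],a[0]; lo=1,mid=1 → -9 -4 -6 -11 -2 -10 2 -8 -5 -7 -3
a[mid]=-4>-8: swap a[1],a[9]; hi=8 → -9 -7 -6 -11 -2 -10 2 -8 -5 -4 -3
a[mid]=-7>-8: swap a[1],a[8]; hi=7 → -9 -5 -6 -11 -2 -10 2 -8 -7 -4 -3
a[mid]=-5>-8: swap a[1],a[7]; hi=6 → -9 -8 -6 -11 -2 -10 2 -5 -7 -4 -3
a[mid]=-8=-8: mid=2
a[mid]=-6>-8: swap a[2],a[6]; hi=5 → -9 -8 2 -11 -2 -10 -6 -5 -7 -4 -3
a[mid]=2>-8: swap a[2],a[5]; hi=4 → -9 -8 -10 -11 -2 2 -6 -5 -7 -4 -3
a[mid]=-10<-8: swap a[1],a[2]; lo=2,mid=3 → -9 -10 -8 -11 -2 2 -6 -5 -7 -4 -3
a[mid]=-11<-8: swap a[2],a[3]; lo=3,mid=4 → -9 -10 -11 -8 -2 2 -6 -5 -7 -4 -3
a[mid]=-2>-8: swap a[4],a[4]; hi=3 → -9 -10 -11 -8 -2 2 -6 -5 -7 -4 -3
end: lo=3, hi=3; a = -9 -10 -11 -8 -2 2 -6 -5 -7 -4 -3

-9 -10 -11 -8 -2 2 -6 -5 -7 -4 -3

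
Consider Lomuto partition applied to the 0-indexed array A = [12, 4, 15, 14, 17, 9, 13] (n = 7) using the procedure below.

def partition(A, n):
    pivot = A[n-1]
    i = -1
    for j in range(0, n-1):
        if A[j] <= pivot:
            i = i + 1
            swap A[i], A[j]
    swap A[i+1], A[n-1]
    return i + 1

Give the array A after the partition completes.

[12, 4, 9, 13, 17, 15, 14]

pivot = A[6] = 13; i = -1
j=0: A[0]=12 ≤ 13 → i=0, swap A[0],A[0] (no change) → [12, 4, 15, 14, 17, 9, 13]
j=1: A[1]=4 ≤ 13 → i=1, swap A[1],A[1] (no change) → [12, 4, 15, 14, 17, 9, 13]
j=2: A[2]=15 > 13 → no swap
j=3: A[3]=14 > 13 → no swap
j=4: A[4]=17 > 13 → no swap
j=5: A[5]=9 ≤ 13 → i=2, swap A[2],A[5] → [12, 4, 9, 14, 17, 15, 13]
final swap A[3],A[6] → [12, 4, 9, 13, 17, 15, 14]; return 3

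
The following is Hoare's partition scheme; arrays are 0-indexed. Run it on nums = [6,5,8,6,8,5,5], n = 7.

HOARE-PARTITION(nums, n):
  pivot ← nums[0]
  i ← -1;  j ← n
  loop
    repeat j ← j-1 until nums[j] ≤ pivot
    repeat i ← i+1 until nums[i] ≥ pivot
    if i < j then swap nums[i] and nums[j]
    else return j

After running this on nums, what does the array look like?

pivot = nums[0] = 6; i = -1, j = 7
j→6 (nums[6]=5≤6), i→0 (nums[0]=6≥6); i<j, swap → [5,5,8,6,8,5,6]
j→5 (nums[5]=5≤6), i→2 (nums[2]=8≥6); i<j, swap → [5,5,5,6,8,8,6]
j→3, i→3; i≥j, return j=3. nums = [5,5,5,6,8,8,6]

[5,5,5,6,8,8,6]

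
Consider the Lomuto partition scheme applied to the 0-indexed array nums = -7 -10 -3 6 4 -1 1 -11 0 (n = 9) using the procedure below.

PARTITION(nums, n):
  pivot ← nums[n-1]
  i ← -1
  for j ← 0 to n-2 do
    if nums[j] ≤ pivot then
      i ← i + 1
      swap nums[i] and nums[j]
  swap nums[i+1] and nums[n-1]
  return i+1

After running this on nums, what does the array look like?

-7 -10 -3 -1 -11 0 1 4 6

pivot = nums[8] = 0; i = -1
j=0: nums[0]=-7 ≤ 0 → i=0, swap nums[0],nums[0] (no change) → -7 -10 -3 6 4 -1 1 -11 0
j=1: nums[1]=-10 ≤ 0 → i=1, swap nums[1],nums[1] (no change) → -7 -10 -3 6 4 -1 1 -11 0
j=2: nums[2]=-3 ≤ 0 → i=2, swap nums[2],nums[2] (no change) → -7 -10 -3 6 4 -1 1 -11 0
j=3: nums[3]=6 > 0 → no swap
j=4: nums[4]=4 > 0 → no swap
j=5: nums[5]=-1 ≤ 0 → i=3, swap nums[3],nums[5] → -7 -10 -3 -1 4 6 1 -11 0
j=6: nums[6]=1 > 0 → no swap
j=7: nums[7]=-11 ≤ 0 → i=4, swap nums[4],nums[7] → -7 -10 -3 -1 -11 6 1 4 0
final swap nums[5],nums[8] → -7 -10 -3 -1 -11 0 1 4 6; return 5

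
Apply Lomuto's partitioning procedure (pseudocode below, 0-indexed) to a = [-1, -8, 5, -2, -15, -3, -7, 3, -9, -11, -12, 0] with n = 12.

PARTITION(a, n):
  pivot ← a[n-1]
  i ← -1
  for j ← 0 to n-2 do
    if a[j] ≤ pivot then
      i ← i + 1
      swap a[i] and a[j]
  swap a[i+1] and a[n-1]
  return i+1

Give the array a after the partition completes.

pivot = a[11] = 0; i = -1
j=0: a[0]=-1 ≤ 0 → i=0, swap a[0],a[0] (no change) → [-1, -8, 5, -2, -15, -3, -7, 3, -9, -11, -12, 0]
j=1: a[1]=-8 ≤ 0 → i=1, swap a[1],a[1] (no change) → [-1, -8, 5, -2, -15, -3, -7, 3, -9, -11, -12, 0]
j=2: a[2]=5 > 0 → no swap
j=3: a[3]=-2 ≤ 0 → i=2, swap a[2],a[3] → [-1, -8, -2, 5, -15, -3, -7, 3, -9, -11, -12, 0]
j=4: a[4]=-15 ≤ 0 → i=3, swap a[3],a[4] → [-1, -8, -2, -15, 5, -3, -7, 3, -9, -11, -12, 0]
j=5: a[5]=-3 ≤ 0 → i=4, swap a[4],a[5] → [-1, -8, -2, -15, -3, 5, -7, 3, -9, -11, -12, 0]
j=6: a[6]=-7 ≤ 0 → i=5, swap a[5],a[6] → [-1, -8, -2, -15, -3, -7, 5, 3, -9, -11, -12, 0]
j=7: a[7]=3 > 0 → no swap
j=8: a[8]=-9 ≤ 0 → i=6, swap a[6],a[8] → [-1, -8, -2, -15, -3, -7, -9, 3, 5, -11, -12, 0]
j=9: a[9]=-11 ≤ 0 → i=7, swap a[7],a[9] → [-1, -8, -2, -15, -3, -7, -9, -11, 5, 3, -12, 0]
j=10: a[10]=-12 ≤ 0 → i=8, swap a[8],a[10] → [-1, -8, -2, -15, -3, -7, -9, -11, -12, 3, 5, 0]
final swap a[9],a[11] → [-1, -8, -2, -15, -3, -7, -9, -11, -12, 0, 5, 3]; return 9

[-1, -8, -2, -15, -3, -7, -9, -11, -12, 0, 5, 3]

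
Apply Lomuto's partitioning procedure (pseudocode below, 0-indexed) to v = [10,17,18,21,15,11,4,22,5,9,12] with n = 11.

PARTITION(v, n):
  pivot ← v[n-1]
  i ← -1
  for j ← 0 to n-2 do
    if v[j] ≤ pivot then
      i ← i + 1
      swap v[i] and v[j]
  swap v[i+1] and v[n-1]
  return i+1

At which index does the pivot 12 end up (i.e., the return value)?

5

pivot = v[10] = 12; i = -1
j=0: v[0]=10 ≤ 12 → i=0, swap v[0],v[0] (no change) → [10,17,18,21,15,11,4,22,5,9,12]
j=1: v[1]=17 > 12 → no swap
j=2: v[2]=18 > 12 → no swap
j=3: v[3]=21 > 12 → no swap
j=4: v[4]=15 > 12 → no swap
j=5: v[5]=11 ≤ 12 → i=1, swap v[1],v[5] → [10,11,18,21,15,17,4,22,5,9,12]
j=6: v[6]=4 ≤ 12 → i=2, swap v[2],v[6] → [10,11,4,21,15,17,18,22,5,9,12]
j=7: v[7]=22 > 12 → no swap
j=8: v[8]=5 ≤ 12 → i=3, swap v[3],v[8] → [10,11,4,5,15,17,18,22,21,9,12]
j=9: v[9]=9 ≤ 12 → i=4, swap v[4],v[9] → [10,11,4,5,9,17,18,22,21,15,12]
final swap v[5],v[10] → [10,11,4,5,9,12,18,22,21,15,17]; return 5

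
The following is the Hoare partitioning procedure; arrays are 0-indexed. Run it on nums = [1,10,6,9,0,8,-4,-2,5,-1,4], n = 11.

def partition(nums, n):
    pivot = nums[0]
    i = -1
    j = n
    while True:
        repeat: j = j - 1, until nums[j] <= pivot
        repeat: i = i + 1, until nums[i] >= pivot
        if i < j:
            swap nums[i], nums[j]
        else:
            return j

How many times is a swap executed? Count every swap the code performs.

pivot=1
j stops at 9 (-1), i stops at 0 (1); swap ⇒ [-1,10,6,9,0,8,-4,-2,5,1,4]
j stops at 7 (-2), i stops at 1 (10); swap ⇒ [-1,-2,6,9,0,8,-4,10,5,1,4]
j stops at 6 (-4), i stops at 2 (6); swap ⇒ [-1,-2,-4,9,0,8,6,10,5,1,4]
j stops at 4 (0), i stops at 3 (9); swap ⇒ [-1,-2,-4,0,9,8,6,10,5,1,4]
j stops at 3, i stops at 4; i≥j ⇒ return 3. nums=[-1,-2,-4,0,9,8,6,10,5,1,4]

4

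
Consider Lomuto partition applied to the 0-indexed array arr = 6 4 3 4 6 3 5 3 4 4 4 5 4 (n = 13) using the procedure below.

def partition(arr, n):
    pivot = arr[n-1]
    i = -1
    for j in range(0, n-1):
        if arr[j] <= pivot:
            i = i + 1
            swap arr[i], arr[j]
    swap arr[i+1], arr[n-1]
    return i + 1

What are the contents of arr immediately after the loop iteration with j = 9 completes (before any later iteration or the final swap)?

4 3 4 3 3 4 4 6 6 5 4 5 4

pivot=4, i=-1
j=0: 6>4, skip
j=1: 4≤4, i=0, swap(0,1) ⇒ 4 6 3 4 6 3 5 3 4 4 4 5 4
j=2: 3≤4, i=1, swap(1,2) ⇒ 4 3 6 4 6 3 5 3 4 4 4 5 4
j=3: 4≤4, i=2, swap(2,3) ⇒ 4 3 4 6 6 3 5 3 4 4 4 5 4
j=4: 6>4, skip
j=5: 3≤4, i=3, swap(3,5) ⇒ 4 3 4 3 6 6 5 3 4 4 4 5 4
j=6: 5>4, skip
j=7: 3≤4, i=4, swap(4,7) ⇒ 4 3 4 3 3 6 5 6 4 4 4 5 4
j=8: 4≤4, i=5, swap(5,8) ⇒ 4 3 4 3 3 4 5 6 6 4 4 5 4
j=9: 4≤4, i=6, swap(6,9) ⇒ 4 3 4 3 3 4 4 6 6 5 4 5 4
(after j=9) arr = 4 3 4 3 3 4 4 6 6 5 4 5 4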